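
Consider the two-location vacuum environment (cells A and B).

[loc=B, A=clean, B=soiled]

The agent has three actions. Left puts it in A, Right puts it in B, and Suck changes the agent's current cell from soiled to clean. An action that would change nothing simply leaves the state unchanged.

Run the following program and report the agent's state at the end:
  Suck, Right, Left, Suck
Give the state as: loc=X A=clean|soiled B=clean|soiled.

step 1/4 (Suck): loc=B A=clean B=clean
step 2/4 (Right): loc=B A=clean B=clean
step 3/4 (Left): loc=A A=clean B=clean
step 4/4 (Suck): loc=A A=clean B=clean

loc=A A=clean B=clean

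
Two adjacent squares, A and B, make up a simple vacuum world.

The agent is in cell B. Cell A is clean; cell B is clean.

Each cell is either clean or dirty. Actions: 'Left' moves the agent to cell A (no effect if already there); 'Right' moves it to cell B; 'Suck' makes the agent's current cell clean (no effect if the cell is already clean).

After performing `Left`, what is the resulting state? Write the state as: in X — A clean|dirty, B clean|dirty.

start: in B — A clean, B clean
[1] after Left: in A — A clean, B clean

in A — A clean, B clean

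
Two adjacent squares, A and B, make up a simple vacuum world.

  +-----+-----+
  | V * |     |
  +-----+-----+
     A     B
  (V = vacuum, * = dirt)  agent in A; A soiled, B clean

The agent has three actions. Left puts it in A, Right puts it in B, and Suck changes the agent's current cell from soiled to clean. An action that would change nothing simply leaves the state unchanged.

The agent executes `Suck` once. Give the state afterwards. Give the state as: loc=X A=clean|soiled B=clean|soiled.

loc=A A=clean B=clean

start: loc=A A=soiled B=clean
Suck (#1): loc=A A=clean B=clean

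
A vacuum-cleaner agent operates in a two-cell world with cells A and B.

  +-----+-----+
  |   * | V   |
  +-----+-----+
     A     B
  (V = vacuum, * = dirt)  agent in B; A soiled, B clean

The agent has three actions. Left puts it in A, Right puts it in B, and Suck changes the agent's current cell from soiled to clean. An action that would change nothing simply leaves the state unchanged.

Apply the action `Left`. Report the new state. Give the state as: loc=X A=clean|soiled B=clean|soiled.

start: loc=B A=soiled B=clean
t=1 Left ⇒ loc=A A=soiled B=clean

loc=A A=soiled B=clean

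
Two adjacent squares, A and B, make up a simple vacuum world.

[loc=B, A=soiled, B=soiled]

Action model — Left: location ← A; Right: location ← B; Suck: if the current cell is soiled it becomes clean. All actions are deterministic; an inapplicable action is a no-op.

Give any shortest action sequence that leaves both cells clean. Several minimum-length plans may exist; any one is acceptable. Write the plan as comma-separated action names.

1. Suck → <B|soiled|clean>
2. Left → <A|soiled|clean>
3. Suck → <A|clean|clean>
min 3: Suck B + move + Suck A

Suck, Left, Suck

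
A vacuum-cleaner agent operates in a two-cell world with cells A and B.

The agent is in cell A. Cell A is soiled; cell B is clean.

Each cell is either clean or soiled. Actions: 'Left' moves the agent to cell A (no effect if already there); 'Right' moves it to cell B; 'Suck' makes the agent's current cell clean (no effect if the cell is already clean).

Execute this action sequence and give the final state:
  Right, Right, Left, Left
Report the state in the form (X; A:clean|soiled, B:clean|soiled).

1. Right → (B; A:soiled, B:clean)
2. Right → (B; A:soiled, B:clean)
3. Left → (A; A:soiled, B:clean)
4. Left → (A; A:soiled, B:clean)

(A; A:soiled, B:clean)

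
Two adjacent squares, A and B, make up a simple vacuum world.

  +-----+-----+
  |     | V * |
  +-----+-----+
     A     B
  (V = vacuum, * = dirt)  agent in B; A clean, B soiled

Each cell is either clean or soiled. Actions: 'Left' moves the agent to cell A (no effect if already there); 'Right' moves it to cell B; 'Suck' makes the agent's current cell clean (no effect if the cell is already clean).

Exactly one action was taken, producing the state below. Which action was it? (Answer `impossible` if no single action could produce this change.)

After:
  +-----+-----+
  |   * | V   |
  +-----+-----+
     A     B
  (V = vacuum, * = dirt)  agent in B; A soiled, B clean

impossible

try  Left: <A|clean|soiled>
try Right: <B|clean|soiled>
try  Suck: <B|clean|clean>
no single action produces the after-state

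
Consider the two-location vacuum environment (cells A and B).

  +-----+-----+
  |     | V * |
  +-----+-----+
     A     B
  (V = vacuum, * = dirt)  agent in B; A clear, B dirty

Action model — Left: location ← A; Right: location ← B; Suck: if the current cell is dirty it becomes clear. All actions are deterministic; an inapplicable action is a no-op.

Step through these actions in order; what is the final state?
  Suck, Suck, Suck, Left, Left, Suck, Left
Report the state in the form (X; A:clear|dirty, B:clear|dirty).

(A; A:clear, B:clear)

step 1/7 (Suck): (B; A:clear, B:clear)
step 2/7 (Suck): (B; A:clear, B:clear)
step 3/7 (Suck): (B; A:clear, B:clear)
step 4/7 (Left): (A; A:clear, B:clear)
step 5/7 (Left): (A; A:clear, B:clear)
step 6/7 (Suck): (A; A:clear, B:clear)
step 7/7 (Left): (A; A:clear, B:clear)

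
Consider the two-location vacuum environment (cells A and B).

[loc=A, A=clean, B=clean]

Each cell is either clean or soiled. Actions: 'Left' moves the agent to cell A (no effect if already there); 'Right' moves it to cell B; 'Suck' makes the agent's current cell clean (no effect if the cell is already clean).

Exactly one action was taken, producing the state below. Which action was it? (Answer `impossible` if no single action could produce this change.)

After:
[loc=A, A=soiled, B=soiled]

impossible

try  Left: <A|clean|clean>
try Right: <B|clean|clean>
try  Suck: <A|clean|clean>
no single action produces the after-state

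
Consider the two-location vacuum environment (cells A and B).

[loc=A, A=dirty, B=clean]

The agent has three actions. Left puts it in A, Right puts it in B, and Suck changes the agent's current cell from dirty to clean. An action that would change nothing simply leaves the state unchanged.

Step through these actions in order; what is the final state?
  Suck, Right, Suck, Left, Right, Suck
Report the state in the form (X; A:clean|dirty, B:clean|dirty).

t=1 Suck ⇒ (A; A:clean, B:clean)
t=2 Right ⇒ (B; A:clean, B:clean)
t=3 Suck ⇒ (B; A:clean, B:clean)
t=4 Left ⇒ (A; A:clean, B:clean)
t=5 Right ⇒ (B; A:clean, B:clean)
t=6 Suck ⇒ (B; A:clean, B:clean)

(B; A:clean, B:clean)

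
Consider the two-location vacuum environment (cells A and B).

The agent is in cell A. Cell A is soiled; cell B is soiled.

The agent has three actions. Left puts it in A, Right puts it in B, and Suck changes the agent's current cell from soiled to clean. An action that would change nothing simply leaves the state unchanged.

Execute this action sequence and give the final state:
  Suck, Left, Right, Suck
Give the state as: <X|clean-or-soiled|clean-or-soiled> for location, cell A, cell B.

[1] after Suck: <A|clean|soiled>
[2] after Left: <A|clean|soiled>
[3] after Right: <B|clean|soiled>
[4] after Suck: <B|clean|clean>

<B|clean|clean>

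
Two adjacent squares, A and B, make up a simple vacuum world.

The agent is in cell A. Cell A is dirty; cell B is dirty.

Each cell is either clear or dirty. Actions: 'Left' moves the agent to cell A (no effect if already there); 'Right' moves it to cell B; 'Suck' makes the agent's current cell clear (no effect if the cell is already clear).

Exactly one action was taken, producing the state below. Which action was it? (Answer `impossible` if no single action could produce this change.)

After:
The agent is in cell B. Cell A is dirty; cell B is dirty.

try  Left: <A|dirty|dirty>
try Right: <B|dirty|dirty>  ← match
try  Suck: <A|clear|dirty>

Right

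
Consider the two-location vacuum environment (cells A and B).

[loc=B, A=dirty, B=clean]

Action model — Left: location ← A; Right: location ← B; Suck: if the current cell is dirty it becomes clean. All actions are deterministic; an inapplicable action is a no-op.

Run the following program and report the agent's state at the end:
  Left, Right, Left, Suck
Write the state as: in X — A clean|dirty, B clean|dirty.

in A — A clean, B clean

1) do Left; now in A — A dirty, B clean
2) do Right; now in B — A dirty, B clean
3) do Left; now in A — A dirty, B clean
4) do Suck; now in A — A clean, B clean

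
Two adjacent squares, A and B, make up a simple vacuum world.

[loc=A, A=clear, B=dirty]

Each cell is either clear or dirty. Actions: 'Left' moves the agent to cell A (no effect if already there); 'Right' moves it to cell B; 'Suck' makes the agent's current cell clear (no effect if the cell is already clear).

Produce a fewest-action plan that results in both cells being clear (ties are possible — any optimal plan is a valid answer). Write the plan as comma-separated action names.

Right, Suck

[1] after Right: in B — A clear, B dirty
[2] after Suck: in B — A clear, B clear
min 2: go B then Suck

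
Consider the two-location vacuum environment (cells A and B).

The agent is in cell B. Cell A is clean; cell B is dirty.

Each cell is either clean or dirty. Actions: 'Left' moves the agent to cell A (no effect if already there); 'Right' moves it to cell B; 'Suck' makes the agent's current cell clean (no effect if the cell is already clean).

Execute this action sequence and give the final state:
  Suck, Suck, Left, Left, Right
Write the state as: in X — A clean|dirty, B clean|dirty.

in B — A clean, B clean

1) do Suck; now in B — A clean, B clean
2) do Suck; now in B — A clean, B clean
3) do Left; now in A — A clean, B clean
4) do Left; now in A — A clean, B clean
5) do Right; now in B — A clean, B clean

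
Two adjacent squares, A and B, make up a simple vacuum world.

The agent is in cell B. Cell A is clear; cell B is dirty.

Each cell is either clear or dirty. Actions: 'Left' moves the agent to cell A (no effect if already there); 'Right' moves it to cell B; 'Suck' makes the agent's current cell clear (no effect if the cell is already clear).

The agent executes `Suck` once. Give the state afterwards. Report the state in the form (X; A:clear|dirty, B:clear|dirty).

(B; A:clear, B:clear)

start: (B; A:clear, B:dirty)
[1] after Suck: (B; A:clear, B:clear)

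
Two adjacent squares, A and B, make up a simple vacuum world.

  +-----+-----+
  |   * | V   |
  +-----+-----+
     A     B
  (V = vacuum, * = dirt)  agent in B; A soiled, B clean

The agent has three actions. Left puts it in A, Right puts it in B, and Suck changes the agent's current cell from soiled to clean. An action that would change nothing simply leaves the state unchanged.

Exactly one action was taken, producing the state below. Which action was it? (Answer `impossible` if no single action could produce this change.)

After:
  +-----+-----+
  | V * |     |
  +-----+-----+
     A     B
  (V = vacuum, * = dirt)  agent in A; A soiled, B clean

try  Left: in A — A soiled, B clean  ← match
try Right: in B — A soiled, B clean
try  Suck: in B — A soiled, B clean

Left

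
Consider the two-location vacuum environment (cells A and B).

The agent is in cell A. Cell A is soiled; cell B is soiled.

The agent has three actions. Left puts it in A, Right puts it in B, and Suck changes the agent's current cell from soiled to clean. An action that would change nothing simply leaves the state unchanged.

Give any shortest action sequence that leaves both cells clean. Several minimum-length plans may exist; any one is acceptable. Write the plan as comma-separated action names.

1. Suck → <A|clean|soiled>
2. Right → <B|clean|soiled>
3. Suck → <B|clean|clean>
min 3: Suck A + move + Suck B

Suck, Right, Suck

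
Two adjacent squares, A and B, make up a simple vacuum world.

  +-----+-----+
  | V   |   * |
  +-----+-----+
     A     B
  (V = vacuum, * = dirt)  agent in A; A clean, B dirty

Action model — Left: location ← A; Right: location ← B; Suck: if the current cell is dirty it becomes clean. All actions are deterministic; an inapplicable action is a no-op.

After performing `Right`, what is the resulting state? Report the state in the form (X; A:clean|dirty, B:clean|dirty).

(B; A:clean, B:dirty)

start: (A; A:clean, B:dirty)
Right (#1): (B; A:clean, B:dirty)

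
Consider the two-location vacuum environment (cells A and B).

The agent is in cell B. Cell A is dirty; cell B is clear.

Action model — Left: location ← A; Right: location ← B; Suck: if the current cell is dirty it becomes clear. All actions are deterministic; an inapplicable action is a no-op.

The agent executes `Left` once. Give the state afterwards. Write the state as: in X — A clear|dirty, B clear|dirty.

in A — A dirty, B clear

start: in B — A dirty, B clear
1) do Left; now in A — A dirty, B clear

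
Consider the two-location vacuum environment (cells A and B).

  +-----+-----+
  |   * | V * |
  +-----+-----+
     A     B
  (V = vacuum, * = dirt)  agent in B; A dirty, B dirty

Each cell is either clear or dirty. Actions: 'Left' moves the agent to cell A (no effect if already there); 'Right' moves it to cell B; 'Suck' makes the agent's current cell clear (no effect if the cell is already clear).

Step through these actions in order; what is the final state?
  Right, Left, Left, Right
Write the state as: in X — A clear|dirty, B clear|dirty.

1. Right → in B — A dirty, B dirty
2. Left → in A — A dirty, B dirty
3. Left → in A — A dirty, B dirty
4. Right → in B — A dirty, B dirty

in B — A dirty, B dirty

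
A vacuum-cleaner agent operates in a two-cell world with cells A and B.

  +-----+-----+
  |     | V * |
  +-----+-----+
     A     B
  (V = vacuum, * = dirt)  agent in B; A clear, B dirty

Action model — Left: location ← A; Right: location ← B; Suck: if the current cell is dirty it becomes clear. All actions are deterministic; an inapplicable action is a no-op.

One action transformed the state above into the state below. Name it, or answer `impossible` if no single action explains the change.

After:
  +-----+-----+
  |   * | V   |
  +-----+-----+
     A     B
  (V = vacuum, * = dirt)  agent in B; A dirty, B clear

try  Left: loc=A A=clear B=dirty
try Right: loc=B A=clear B=dirty
try  Suck: loc=B A=clear B=clear
no single action produces the after-state

impossible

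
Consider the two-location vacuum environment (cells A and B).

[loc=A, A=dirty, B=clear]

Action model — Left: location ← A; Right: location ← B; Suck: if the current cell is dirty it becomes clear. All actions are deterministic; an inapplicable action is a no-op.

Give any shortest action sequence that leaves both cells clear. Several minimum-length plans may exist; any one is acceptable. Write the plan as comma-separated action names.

Suck

[1] after Suck: <A|clear|clear>
min 1: A is dirty, one Suck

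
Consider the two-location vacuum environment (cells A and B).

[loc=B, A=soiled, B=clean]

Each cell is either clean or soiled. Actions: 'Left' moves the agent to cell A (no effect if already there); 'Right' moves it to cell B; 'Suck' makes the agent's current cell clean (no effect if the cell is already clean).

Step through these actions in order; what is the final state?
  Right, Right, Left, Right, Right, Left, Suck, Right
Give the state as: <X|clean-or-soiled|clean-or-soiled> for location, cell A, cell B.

step 1/8 (Right): <B|soiled|clean>
step 2/8 (Right): <B|soiled|clean>
step 3/8 (Left): <A|soiled|clean>
step 4/8 (Right): <B|soiled|clean>
step 5/8 (Right): <B|soiled|clean>
step 6/8 (Left): <A|soiled|clean>
step 7/8 (Suck): <A|clean|clean>
step 8/8 (Right): <B|clean|clean>

<B|clean|clean>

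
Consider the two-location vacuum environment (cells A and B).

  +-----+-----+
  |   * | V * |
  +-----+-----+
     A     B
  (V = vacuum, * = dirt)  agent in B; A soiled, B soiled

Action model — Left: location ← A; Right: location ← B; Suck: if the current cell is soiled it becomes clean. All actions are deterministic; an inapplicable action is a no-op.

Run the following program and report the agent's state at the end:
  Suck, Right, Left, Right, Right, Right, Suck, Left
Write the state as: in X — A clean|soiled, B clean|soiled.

step 1/8 (Suck): in B — A soiled, B clean
step 2/8 (Right): in B — A soiled, B clean
step 3/8 (Left): in A — A soiled, B clean
step 4/8 (Right): in B — A soiled, B clean
step 5/8 (Right): in B — A soiled, B clean
step 6/8 (Right): in B — A soiled, B clean
step 7/8 (Suck): in B — A soiled, B clean
step 8/8 (Left): in A — A soiled, B clean

in A — A soiled, B clean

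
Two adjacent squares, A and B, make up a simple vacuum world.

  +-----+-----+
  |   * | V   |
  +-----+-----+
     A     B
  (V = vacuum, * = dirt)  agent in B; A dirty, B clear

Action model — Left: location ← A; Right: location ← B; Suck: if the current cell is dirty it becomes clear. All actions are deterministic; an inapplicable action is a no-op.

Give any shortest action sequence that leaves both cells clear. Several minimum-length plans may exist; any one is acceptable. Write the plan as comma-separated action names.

t=1 Left ⇒ loc=A A=dirty B=clear
t=2 Suck ⇒ loc=A A=clear B=clear
min 2: go A then Suck

Left, Suck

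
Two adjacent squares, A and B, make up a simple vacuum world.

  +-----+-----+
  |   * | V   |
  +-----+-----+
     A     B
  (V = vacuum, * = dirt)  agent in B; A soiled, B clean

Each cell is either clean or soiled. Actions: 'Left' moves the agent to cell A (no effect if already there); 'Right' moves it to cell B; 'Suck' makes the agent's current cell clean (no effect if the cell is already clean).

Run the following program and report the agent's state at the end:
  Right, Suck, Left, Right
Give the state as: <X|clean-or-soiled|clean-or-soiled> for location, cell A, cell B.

Right (#1): <B|soiled|clean>
Suck (#2): <B|soiled|clean>
Left (#3): <A|soiled|clean>
Right (#4): <B|soiled|clean>

<B|soiled|clean>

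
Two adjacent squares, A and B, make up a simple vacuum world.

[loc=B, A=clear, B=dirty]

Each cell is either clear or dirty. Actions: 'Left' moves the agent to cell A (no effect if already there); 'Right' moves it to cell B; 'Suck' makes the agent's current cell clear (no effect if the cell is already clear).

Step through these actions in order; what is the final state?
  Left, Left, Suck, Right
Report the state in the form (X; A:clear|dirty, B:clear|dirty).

(B; A:clear, B:dirty)

t=1 Left ⇒ (A; A:clear, B:dirty)
t=2 Left ⇒ (A; A:clear, B:dirty)
t=3 Suck ⇒ (A; A:clear, B:dirty)
t=4 Right ⇒ (B; A:clear, B:dirty)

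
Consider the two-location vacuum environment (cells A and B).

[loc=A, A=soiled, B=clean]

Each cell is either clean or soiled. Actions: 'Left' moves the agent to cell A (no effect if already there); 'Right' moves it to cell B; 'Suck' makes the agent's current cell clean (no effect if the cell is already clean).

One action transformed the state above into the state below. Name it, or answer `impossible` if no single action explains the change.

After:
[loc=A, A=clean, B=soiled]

try  Left: (A; A:soiled, B:clean)
try Right: (B; A:soiled, B:clean)
try  Suck: (A; A:clean, B:clean)
no single action produces the after-state

impossible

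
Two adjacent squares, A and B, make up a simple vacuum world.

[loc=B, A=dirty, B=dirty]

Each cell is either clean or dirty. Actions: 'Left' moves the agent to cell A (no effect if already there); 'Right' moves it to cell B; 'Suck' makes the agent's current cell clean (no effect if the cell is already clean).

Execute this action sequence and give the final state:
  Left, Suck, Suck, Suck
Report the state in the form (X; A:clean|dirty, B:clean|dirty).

(A; A:clean, B:dirty)

1) do Left; now (A; A:dirty, B:dirty)
2) do Suck; now (A; A:clean, B:dirty)
3) do Suck; now (A; A:clean, B:dirty)
4) do Suck; now (A; A:clean, B:dirty)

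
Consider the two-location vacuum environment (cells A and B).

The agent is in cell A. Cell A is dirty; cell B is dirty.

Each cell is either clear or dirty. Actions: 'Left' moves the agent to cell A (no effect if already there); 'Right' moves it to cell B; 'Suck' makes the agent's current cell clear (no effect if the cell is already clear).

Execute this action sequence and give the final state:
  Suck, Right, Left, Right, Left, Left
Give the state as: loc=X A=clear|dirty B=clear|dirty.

t=1 Suck ⇒ loc=A A=clear B=dirty
t=2 Right ⇒ loc=B A=clear B=dirty
t=3 Left ⇒ loc=A A=clear B=dirty
t=4 Right ⇒ loc=B A=clear B=dirty
t=5 Left ⇒ loc=A A=clear B=dirty
t=6 Left ⇒ loc=A A=clear B=dirty

loc=A A=clear B=dirty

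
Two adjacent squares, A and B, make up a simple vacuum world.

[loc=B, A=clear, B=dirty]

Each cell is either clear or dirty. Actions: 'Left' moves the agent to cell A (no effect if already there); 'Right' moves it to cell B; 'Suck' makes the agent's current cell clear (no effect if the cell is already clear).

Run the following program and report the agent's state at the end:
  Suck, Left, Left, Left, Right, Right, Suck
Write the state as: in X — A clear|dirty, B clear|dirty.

step 1/7 (Suck): in B — A clear, B clear
step 2/7 (Left): in A — A clear, B clear
step 3/7 (Left): in A — A clear, B clear
step 4/7 (Left): in A — A clear, B clear
step 5/7 (Right): in B — A clear, B clear
step 6/7 (Right): in B — A clear, B clear
step 7/7 (Suck): in B — A clear, B clear

in B — A clear, B clear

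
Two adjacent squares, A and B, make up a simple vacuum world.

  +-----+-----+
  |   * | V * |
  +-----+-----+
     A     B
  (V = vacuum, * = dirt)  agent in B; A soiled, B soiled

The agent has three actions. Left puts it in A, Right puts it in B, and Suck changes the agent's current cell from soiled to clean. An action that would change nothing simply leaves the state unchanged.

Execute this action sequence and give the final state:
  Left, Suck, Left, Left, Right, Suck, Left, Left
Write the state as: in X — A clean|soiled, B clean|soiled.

in A — A clean, B clean

Left (#1): in A — A soiled, B soiled
Suck (#2): in A — A clean, B soiled
Left (#3): in A — A clean, B soiled
Left (#4): in A — A clean, B soiled
Right (#5): in B — A clean, B soiled
Suck (#6): in B — A clean, B clean
Left (#7): in A — A clean, B clean
Left (#8): in A — A clean, B clean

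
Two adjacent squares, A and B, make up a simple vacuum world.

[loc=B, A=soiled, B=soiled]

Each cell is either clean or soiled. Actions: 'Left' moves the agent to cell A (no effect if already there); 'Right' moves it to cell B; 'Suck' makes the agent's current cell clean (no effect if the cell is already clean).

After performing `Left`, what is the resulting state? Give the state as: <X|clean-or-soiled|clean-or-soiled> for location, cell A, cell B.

<A|soiled|soiled>

start: <B|soiled|soiled>
Left (#1): <A|soiled|soiled>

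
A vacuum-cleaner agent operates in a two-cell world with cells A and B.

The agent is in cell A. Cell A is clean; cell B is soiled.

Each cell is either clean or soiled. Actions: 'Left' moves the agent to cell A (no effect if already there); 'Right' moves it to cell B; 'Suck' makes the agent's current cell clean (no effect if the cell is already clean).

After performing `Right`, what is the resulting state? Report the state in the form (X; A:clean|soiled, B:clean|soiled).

(B; A:clean, B:soiled)

start: (A; A:clean, B:soiled)
1) do Right; now (B; A:clean, B:soiled)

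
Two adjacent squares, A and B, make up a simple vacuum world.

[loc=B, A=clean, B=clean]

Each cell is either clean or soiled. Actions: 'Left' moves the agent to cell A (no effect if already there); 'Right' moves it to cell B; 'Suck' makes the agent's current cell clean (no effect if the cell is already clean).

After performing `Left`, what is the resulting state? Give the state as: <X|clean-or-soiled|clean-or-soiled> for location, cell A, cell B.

start: <B|clean|clean>
t=1 Left ⇒ <A|clean|clean>

<A|clean|clean>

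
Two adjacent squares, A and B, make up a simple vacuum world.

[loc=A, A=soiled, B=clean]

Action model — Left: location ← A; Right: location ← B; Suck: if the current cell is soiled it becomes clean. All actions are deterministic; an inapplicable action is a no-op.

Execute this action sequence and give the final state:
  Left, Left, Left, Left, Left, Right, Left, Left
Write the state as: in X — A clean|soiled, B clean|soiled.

in A — A soiled, B clean

[1] after Left: in A — A soiled, B clean
[2] after Left: in A — A soiled, B clean
[3] after Left: in A — A soiled, B clean
[4] after Left: in A — A soiled, B clean
[5] after Left: in A — A soiled, B clean
[6] after Right: in B — A soiled, B clean
[7] after Left: in A — A soiled, B clean
[8] after Left: in A — A soiled, B clean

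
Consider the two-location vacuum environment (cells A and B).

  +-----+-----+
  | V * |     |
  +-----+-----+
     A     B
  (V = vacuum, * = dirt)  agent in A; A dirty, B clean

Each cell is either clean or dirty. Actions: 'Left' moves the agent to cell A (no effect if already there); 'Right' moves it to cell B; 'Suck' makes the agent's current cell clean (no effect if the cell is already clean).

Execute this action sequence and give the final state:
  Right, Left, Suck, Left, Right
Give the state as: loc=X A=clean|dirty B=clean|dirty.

loc=B A=clean B=clean

[1] after Right: loc=B A=dirty B=clean
[2] after Left: loc=A A=dirty B=clean
[3] after Suck: loc=A A=clean B=clean
[4] after Left: loc=A A=clean B=clean
[5] after Right: loc=B A=clean B=clean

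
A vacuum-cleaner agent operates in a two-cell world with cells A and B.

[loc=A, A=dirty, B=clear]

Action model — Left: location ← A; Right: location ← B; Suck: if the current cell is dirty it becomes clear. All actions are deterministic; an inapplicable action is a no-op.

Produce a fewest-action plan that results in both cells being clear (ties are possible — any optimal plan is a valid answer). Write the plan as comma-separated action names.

1) do Suck; now <A|clear|clear>
min 1: A is dirty, one Suck

Suck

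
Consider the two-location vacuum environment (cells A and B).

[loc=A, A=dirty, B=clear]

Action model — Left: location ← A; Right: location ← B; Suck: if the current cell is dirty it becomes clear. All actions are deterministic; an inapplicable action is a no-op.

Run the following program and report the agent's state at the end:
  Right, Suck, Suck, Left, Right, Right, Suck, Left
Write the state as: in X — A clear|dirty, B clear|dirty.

in A — A dirty, B clear

Right (#1): in B — A dirty, B clear
Suck (#2): in B — A dirty, B clear
Suck (#3): in B — A dirty, B clear
Left (#4): in A — A dirty, B clear
Right (#5): in B — A dirty, B clear
Right (#6): in B — A dirty, B clear
Suck (#7): in B — A dirty, B clear
Left (#8): in A — A dirty, B clear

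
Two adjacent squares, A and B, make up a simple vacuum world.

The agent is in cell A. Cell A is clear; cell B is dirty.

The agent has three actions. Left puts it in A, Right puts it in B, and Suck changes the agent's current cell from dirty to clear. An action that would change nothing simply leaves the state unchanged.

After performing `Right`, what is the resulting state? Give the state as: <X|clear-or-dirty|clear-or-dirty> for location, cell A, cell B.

<B|clear|dirty>

start: <A|clear|dirty>
1) do Right; now <B|clear|dirty>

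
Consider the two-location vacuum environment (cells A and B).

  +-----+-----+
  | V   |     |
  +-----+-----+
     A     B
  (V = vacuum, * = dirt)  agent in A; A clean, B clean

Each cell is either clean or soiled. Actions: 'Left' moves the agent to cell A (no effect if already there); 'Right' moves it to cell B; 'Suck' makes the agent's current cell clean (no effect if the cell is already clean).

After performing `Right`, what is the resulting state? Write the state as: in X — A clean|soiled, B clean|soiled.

in B — A clean, B clean

start: in A — A clean, B clean
[1] after Right: in B — A clean, B clean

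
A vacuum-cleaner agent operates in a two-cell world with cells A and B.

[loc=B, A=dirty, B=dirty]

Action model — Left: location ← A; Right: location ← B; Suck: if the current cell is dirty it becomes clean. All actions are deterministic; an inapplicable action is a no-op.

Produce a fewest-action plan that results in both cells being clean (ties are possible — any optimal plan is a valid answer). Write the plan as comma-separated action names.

1. Suck → <B|dirty|clean>
2. Left → <A|dirty|clean>
3. Suck → <A|clean|clean>
min 3: Suck B + move + Suck A

Suck, Left, Suck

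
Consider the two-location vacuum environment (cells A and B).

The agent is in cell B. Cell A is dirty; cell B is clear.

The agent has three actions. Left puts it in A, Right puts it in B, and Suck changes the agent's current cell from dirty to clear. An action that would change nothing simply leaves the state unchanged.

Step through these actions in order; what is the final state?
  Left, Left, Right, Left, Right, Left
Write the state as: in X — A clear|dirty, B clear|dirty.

[1] after Left: in A — A dirty, B clear
[2] after Left: in A — A dirty, B clear
[3] after Right: in B — A dirty, B clear
[4] after Left: in A — A dirty, B clear
[5] after Right: in B — A dirty, B clear
[6] after Left: in A — A dirty, B clear

in A — A dirty, B clear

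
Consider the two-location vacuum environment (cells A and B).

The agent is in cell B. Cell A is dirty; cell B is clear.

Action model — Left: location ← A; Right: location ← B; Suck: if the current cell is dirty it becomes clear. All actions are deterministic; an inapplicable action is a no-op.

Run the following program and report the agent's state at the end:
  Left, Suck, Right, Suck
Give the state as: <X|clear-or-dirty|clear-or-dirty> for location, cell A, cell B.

<B|clear|clear>

step 1/4 (Left): <A|dirty|clear>
step 2/4 (Suck): <A|clear|clear>
step 3/4 (Right): <B|clear|clear>
step 4/4 (Suck): <B|clear|clear>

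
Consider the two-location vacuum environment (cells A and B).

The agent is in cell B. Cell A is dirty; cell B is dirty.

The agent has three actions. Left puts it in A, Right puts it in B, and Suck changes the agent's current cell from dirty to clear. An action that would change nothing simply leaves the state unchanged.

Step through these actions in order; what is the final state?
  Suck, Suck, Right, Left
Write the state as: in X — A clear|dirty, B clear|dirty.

in A — A dirty, B clear

Suck (#1): in B — A dirty, B clear
Suck (#2): in B — A dirty, B clear
Right (#3): in B — A dirty, B clear
Left (#4): in A — A dirty, B clear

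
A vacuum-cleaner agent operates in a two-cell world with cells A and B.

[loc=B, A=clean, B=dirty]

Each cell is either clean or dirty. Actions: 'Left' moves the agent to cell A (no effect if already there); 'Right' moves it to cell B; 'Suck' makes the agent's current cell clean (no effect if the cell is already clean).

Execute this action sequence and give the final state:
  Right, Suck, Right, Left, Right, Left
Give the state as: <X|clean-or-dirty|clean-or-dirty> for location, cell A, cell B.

<A|clean|clean>

[1] after Right: <B|clean|dirty>
[2] after Suck: <B|clean|clean>
[3] after Right: <B|clean|clean>
[4] after Left: <A|clean|clean>
[5] after Right: <B|clean|clean>
[6] after Left: <A|clean|clean>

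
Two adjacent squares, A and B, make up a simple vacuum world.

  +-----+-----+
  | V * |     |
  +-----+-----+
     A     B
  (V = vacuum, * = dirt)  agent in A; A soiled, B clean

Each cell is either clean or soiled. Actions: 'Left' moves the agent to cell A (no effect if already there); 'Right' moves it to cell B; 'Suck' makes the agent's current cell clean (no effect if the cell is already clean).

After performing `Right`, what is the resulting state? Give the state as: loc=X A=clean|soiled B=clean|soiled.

start: loc=A A=soiled B=clean
step 1/1 (Right): loc=B A=soiled B=clean

loc=B A=soiled B=clean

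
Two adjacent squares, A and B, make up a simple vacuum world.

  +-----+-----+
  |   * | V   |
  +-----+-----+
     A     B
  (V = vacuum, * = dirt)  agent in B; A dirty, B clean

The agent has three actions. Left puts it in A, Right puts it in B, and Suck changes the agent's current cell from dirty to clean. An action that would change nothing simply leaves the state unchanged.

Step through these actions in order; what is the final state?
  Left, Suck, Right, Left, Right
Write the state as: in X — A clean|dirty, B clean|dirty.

1. Left → in A — A dirty, B clean
2. Suck → in A — A clean, B clean
3. Right → in B — A clean, B clean
4. Left → in A — A clean, B clean
5. Right → in B — A clean, B clean

in B — A clean, B clean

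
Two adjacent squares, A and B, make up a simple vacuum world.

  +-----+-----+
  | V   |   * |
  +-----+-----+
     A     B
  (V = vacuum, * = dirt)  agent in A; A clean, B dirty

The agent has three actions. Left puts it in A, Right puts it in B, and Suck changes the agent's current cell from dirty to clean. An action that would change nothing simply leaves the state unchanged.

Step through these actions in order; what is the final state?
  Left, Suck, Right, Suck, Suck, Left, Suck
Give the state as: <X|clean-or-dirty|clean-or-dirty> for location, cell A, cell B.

<A|clean|clean>

Left (#1): <A|clean|dirty>
Suck (#2): <A|clean|dirty>
Right (#3): <B|clean|dirty>
Suck (#4): <B|clean|clean>
Suck (#5): <B|clean|clean>
Left (#6): <A|clean|clean>
Suck (#7): <A|clean|clean>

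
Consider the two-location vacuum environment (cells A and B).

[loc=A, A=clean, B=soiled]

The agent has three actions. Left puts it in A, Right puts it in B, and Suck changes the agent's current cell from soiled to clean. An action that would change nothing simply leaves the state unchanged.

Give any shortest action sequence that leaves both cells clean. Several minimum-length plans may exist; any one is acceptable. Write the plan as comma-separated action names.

t=1 Right ⇒ (B; A:clean, B:soiled)
t=2 Suck ⇒ (B; A:clean, B:clean)
min 2: go B then Suck

Right, Suck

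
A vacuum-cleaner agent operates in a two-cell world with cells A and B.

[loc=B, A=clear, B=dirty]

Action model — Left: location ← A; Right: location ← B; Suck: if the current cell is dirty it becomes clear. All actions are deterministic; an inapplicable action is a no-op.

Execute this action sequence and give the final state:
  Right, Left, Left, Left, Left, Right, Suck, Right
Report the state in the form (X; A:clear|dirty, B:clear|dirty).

(B; A:clear, B:clear)

1) do Right; now (B; A:clear, B:dirty)
2) do Left; now (A; A:clear, B:dirty)
3) do Left; now (A; A:clear, B:dirty)
4) do Left; now (A; A:clear, B:dirty)
5) do Left; now (A; A:clear, B:dirty)
6) do Right; now (B; A:clear, B:dirty)
7) do Suck; now (B; A:clear, B:clear)
8) do Right; now (B; A:clear, B:clear)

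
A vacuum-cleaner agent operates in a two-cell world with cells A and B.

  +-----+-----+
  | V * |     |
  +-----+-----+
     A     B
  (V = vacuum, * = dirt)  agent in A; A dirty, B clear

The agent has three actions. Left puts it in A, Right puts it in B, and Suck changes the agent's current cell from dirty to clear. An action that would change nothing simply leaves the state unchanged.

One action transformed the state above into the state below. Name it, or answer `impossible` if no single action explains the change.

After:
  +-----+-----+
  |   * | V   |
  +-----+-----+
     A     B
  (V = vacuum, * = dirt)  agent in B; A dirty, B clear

Right

try  Left: loc=A A=dirty B=clear
try Right: loc=B A=dirty B=clear  ← match
try  Suck: loc=A A=clear B=clear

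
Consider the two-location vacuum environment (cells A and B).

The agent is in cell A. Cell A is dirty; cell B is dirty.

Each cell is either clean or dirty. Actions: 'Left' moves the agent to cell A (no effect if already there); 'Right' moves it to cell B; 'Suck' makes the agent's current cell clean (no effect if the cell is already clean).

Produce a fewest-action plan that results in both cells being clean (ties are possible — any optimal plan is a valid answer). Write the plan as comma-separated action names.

[1] after Suck: in A — A clean, B dirty
[2] after Right: in B — A clean, B dirty
[3] after Suck: in B — A clean, B clean
min 3: Suck A + move + Suck B

Suck, Right, Suck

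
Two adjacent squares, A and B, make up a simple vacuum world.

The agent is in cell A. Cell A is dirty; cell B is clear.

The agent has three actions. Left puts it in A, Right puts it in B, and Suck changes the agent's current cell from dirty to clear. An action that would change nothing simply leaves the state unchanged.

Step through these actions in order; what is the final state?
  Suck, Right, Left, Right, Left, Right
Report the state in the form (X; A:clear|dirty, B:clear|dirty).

(B; A:clear, B:clear)

1. Suck → (A; A:clear, B:clear)
2. Right → (B; A:clear, B:clear)
3. Left → (A; A:clear, B:clear)
4. Right → (B; A:clear, B:clear)
5. Left → (A; A:clear, B:clear)
6. Right → (B; A:clear, B:clear)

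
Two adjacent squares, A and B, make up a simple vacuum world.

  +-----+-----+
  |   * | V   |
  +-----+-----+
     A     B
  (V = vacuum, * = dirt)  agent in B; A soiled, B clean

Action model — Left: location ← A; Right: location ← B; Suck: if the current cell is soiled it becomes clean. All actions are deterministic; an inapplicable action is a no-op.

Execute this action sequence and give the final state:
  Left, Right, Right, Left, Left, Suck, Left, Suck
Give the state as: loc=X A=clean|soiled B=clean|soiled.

1. Left → loc=A A=soiled B=clean
2. Right → loc=B A=soiled B=clean
3. Right → loc=B A=soiled B=clean
4. Left → loc=A A=soiled B=clean
5. Left → loc=A A=soiled B=clean
6. Suck → loc=A A=clean B=clean
7. Left → loc=A A=clean B=clean
8. Suck → loc=A A=clean B=clean

loc=A A=clean B=clean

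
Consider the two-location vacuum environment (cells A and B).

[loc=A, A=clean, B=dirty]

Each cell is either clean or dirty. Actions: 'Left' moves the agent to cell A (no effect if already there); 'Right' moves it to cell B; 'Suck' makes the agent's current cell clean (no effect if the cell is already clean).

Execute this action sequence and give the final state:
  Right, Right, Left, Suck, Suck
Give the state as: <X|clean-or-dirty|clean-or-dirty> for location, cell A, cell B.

1. Right → <B|clean|dirty>
2. Right → <B|clean|dirty>
3. Left → <A|clean|dirty>
4. Suck → <A|clean|dirty>
5. Suck → <A|clean|dirty>

<A|clean|dirty>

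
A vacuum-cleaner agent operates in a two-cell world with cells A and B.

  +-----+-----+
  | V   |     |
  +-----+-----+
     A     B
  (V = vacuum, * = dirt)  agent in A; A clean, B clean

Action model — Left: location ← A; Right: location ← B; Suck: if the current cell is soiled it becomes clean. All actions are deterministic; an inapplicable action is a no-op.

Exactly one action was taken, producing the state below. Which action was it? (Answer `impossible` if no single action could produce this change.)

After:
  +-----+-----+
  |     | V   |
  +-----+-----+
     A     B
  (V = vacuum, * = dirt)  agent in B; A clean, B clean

try  Left: (A; A:clean, B:clean)
try Right: (B; A:clean, B:clean)  ← match
try  Suck: (A; A:clean, B:clean)

Right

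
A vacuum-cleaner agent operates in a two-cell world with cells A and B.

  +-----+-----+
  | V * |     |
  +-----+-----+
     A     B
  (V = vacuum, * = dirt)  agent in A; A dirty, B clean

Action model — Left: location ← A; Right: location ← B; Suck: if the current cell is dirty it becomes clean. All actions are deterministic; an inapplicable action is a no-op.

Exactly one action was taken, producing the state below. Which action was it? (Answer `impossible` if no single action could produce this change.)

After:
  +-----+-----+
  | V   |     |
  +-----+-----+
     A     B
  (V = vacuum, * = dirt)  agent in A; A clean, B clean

Suck

try  Left: in A — A dirty, B clean
try Right: in B — A dirty, B clean
try  Suck: in A — A clean, B clean  ← match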